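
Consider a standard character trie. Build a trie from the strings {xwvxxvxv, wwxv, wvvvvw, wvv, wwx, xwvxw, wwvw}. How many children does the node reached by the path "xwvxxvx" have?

1

Walk "xwvxxvx" from the root, arriving at one node.
Distinct next characters after "xwvxxvx": v.
That node has 1 child edge.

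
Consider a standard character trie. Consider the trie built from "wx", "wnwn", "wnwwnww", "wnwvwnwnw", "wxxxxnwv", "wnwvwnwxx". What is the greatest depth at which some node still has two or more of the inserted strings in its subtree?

7

Equivalently: take the maximum, over all pairs, of their longest common prefix length.
"wnwvwnwnw" and "wnwvwnwxx" agree on "wnwvwnw" (7 characters) before diverging; nothing deeper is shared.
Longest shared-prefix length: 7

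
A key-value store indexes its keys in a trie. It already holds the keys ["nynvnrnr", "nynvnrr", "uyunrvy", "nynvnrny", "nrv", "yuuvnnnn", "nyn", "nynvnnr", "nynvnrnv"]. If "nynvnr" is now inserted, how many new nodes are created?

"nynvnr" is already a full path in the trie; only an end-marker is added.
No new nodes are needed: 0.

0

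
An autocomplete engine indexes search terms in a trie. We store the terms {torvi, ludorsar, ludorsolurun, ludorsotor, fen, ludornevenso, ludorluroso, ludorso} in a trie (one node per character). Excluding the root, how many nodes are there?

38

Insert word by word; a character creates a node only if that edge doesn't already exist:
  "torvi" → 5 new (t, o, r, v, i)
  "ludorsar" → 8 new (l, u, d, o, r, s, a, r)
  "ludorsolurun" → prefix "ludors" already present; 6 new (o, l, u, r, u, n)
  "ludorsotor" → prefix "ludorso" already present; 3 new (t, o, r)
  "fen" → 3 new (f, e, n)
  "ludornevenso" → prefix "ludor" already present; 7 new (n, e, v, e, n, s, o)
  "ludorluroso" → prefix "ludor" already present; 6 new (l, u, r, o, s, o)
  "ludorso" → prefix "ludorso" already present; 0 new (none)
Total nodes = 5 + 8 + 6 + 3 + 3 + 7 + 6 + 0 = 38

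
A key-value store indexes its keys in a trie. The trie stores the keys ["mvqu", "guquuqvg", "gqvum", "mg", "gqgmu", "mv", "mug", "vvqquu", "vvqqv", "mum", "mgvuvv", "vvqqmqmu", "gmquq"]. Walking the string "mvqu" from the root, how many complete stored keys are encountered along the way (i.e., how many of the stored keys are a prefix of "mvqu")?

2

Traverse "mvqu" character by character; count nodes along the way that are marked as word ends.
Prefixes of the query that are stored words: "mv", "mvqu"
Count: 2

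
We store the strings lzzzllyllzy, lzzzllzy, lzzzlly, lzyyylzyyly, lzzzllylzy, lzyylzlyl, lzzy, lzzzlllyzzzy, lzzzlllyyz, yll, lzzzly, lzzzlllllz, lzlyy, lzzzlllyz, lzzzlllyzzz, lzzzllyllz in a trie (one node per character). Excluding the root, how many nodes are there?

48

For each word, the new-node count is its length minus the longest prefix already in the trie:
  "lzzzllyllzy" → 11 new (l, z, z, z, l, l, y, l, l, z, y)
  "lzzzllzy" → prefix "lzzzll" already present; 2 new (z, y)
  "lzzzlly" → prefix "lzzzlly" already present; 0 new (none)
  "lzyyylzyyly" → prefix "lz" already present; 9 new (y, y, y, l, z, y, y, l, y)
  "lzzzllylzy" → prefix "lzzzllyl" already present; 2 new (z, y)
  "lzyylzlyl" → prefix "lzyy" already present; 5 new (l, z, l, y, l)
  "lzzy" → prefix "lzz" already present; 1 new (y)
  "lzzzlllyzzzy" → prefix "lzzzll" already present; 6 new (l, y, z, z, z, y)
  "lzzzlllyyz" → prefix "lzzzllly" already present; 2 new (y, z)
  "yll" → 3 new (y, l, l)
  "lzzzly" → prefix "lzzzl" already present; 1 new (y)
  "lzzzlllllz" → prefix "lzzzlll" already present; 3 new (l, l, z)
  "lzlyy" → prefix "lz" already present; 3 new (l, y, y)
  "lzzzlllyz" → prefix "lzzzlllyz" already present; 0 new (none)
  "lzzzlllyzzz" → prefix "lzzzlllyzzz" already present; 0 new (none)
  "lzzzllyllz" → prefix "lzzzllyllz" already present; 0 new (none)
Total nodes = 11 + 2 + 0 + 9 + 2 + 5 + 1 + 6 + 2 + 3 + 1 + 3 + 3 + 0 + 0 + 0 = 48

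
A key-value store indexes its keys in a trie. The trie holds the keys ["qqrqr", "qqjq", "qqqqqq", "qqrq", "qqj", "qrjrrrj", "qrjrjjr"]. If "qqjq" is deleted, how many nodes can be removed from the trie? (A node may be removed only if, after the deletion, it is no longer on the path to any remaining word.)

After clearing the end-marker at "qqjq", prune upward until reaching a node still needed by another word.
The suffix "q" (1 node) is used only by "qqjq"; "qqj" is itself a stored word, so pruning stops there.
Nodes removed: 1

1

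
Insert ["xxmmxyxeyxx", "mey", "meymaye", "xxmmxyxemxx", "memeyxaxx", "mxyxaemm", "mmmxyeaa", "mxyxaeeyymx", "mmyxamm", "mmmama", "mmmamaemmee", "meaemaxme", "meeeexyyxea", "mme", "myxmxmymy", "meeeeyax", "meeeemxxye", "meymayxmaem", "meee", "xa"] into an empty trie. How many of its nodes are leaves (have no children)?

Leaves are exactly the stored words that no other stored word extends.
Those words: "meaemaxme", "meeeemxxye", "meeeexyyxea", "meeeeyax", "memeyxaxx", "meymaye", "meymayxmaem", "mme", "mmmamaemmee", "mmmxyeaa", "mmyxamm", "mxyxaeeyymx", "mxyxaemm", "myxmxmymy", "xa", "xxmmxyxemxx", "xxmmxyxeyxx"
Leaf count: 17

17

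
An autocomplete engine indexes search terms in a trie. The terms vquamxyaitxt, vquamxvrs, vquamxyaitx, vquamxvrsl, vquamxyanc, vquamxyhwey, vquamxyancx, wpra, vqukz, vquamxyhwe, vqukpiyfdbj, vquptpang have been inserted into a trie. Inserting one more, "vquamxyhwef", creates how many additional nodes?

1

"vquamxyhwe" is already a path in the trie; the remaining "f" must be added.
So 11 − 10 = 1 new nodes.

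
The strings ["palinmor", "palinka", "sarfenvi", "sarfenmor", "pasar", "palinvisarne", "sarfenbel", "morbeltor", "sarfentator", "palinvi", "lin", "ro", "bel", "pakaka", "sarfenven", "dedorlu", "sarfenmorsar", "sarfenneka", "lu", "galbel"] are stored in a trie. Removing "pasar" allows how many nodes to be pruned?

After clearing the end-marker at "pasar", prune upward until reaching a node still needed by another word.
The suffix "sar" (3 nodes) is used only by "pasar"; the node for "pa" still has the child "l", so pruning stops there.
Nodes removed: 3

3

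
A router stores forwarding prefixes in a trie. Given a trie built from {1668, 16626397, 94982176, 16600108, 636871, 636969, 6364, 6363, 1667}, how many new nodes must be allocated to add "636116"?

3

Walking "636116" from the root, the first 3 characters ("636") follow existing edges; "1" is the first miss.
So 6 − 3 = 3 new nodes.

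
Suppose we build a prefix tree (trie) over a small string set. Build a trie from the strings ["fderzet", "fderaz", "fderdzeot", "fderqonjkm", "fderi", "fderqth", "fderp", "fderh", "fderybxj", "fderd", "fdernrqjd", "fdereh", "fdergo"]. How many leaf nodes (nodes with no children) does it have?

Leaves are exactly the stored words that no other stored word extends.
Those words: "fderaz", "fderdzeot", "fdereh", "fdergo", "fderh", "fderi", "fdernrqjd", "fderp", "fderqonjkm", "fderqth", "fderybxj", "fderzet"
Leaf count: 12

12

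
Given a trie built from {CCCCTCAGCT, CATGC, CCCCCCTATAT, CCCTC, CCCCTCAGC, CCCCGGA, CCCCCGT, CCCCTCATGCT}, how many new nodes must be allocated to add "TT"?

2

"TT" shares no prefix with any stored word, so all 2 characters open new nodes.
2 − 0 = 2 new nodes.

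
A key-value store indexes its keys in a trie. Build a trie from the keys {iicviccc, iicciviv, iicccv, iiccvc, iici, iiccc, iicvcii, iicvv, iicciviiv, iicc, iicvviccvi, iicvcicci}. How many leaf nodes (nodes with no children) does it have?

9

Leaves are exactly the stored words that no other stored word extends.
Those words: "iicccv", "iicciviiv", "iicciviv", "iiccvc", "iici", "iicvcicci", "iicvcii", "iicviccc", "iicvviccvi"
Leaf count: 9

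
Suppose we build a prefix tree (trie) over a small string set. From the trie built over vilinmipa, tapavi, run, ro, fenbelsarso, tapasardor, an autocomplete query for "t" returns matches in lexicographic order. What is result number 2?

tapavi

DFS of the "t" subtree visits, in order: "tapasardor", "tapavi"
Position 2: tapavi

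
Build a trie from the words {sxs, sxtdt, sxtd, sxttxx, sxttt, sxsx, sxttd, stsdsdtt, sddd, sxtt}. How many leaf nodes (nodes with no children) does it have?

A leaf is a node with no children — equivalently, the end of a word that is not a proper prefix of any other stored word.
Those words: "sddd", "stsdsdtt", "sxsx", "sxtdt", "sxttd", "sxttt", "sxttxx"
Leaf count: 7

7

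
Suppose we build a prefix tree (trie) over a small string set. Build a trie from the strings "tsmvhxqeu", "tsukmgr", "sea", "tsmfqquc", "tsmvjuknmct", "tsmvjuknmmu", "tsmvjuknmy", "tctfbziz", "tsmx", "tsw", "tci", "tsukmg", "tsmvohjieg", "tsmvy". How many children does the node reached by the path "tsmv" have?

4

Follow the path "tsmv" to its node, then look at its outgoing edges.
Characters that immediately follow "tsmv" among the stored strings: {h, j, o, y}.
That node has 4 child edges.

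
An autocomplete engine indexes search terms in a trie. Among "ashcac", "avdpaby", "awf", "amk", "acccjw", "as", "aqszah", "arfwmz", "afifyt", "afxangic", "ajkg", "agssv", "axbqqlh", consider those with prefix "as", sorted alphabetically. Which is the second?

Filter for "as…" and sort: "as", "ashcac"
The 2nd is ashcac.

ashcac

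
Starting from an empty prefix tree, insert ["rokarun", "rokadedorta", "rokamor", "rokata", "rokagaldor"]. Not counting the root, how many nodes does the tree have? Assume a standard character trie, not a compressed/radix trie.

25

Trie structure (* marks end of a word):
(root)
└─ r
   └─ o
      └─ k
         └─ a
            ├─ d
            │  └─ e
            │     └─ d
            │        └─ o
            │           └─ r
            │              └─ t
            │                 └─ a *
            ├─ g
            │  └─ a
            │     └─ l
            │        └─ d
            │           └─ o
            │              └─ r *
            ├─ m
            │  └─ o
            │     └─ r *
            ├─ r
            │  └─ u
            │     └─ n *
            └─ t
               └─ a *
Counting every labelled node above: 25.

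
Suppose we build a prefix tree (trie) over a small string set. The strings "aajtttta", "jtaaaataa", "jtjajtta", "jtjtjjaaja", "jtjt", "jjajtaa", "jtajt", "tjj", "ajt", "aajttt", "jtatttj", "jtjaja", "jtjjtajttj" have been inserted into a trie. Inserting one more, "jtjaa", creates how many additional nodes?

Walking "jtjaa" from the root, the first 4 characters ("jtja") follow existing edges; "a" is the first miss.
So 5 − 4 = 1 new nodes.

1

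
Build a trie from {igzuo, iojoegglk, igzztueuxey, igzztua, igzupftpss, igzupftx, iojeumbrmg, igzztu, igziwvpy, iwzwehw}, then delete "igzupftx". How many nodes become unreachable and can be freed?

Walk "igzupftx" from the leaf back toward the root, removing each node that no remaining word uses.
The suffix "x" (1 node) is used only by "igzupftx"; the node for "igzupft" still has the child "p", so pruning stops there.
Nodes removed: 1

1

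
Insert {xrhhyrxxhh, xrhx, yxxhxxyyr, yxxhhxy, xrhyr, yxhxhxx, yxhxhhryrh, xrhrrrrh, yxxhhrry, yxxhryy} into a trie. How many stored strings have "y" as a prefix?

6

Walk to "y"; the words in its subtree are exactly those with that prefix.
Words under "y": yxhxhhryrh, yxhxhxx, yxxhhrry, yxxhhxy, yxxhryy, yxxhxxyyr
Count: 6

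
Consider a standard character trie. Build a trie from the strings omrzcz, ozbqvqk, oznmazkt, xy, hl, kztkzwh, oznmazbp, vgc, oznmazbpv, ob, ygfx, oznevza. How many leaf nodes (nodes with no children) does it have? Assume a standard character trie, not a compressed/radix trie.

Leaves are exactly the stored words that no other stored word extends.
Those words: "hl", "kztkzwh", "ob", "omrzcz", "ozbqvqk", "oznevza", "oznmazbpv", "oznmazkt", "vgc", "xy", "ygfx"
Leaf count: 11

11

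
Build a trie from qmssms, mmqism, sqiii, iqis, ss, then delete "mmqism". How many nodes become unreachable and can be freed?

6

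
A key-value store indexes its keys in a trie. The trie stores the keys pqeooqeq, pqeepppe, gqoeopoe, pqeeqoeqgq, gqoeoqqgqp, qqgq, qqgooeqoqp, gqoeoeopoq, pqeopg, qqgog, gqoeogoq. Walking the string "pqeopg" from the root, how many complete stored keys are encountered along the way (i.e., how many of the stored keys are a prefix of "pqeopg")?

Traverse "pqeopg" character by character; count nodes along the way that are marked as word ends.
Prefixes of the query that are stored words: "pqeopg"
Count: 1

1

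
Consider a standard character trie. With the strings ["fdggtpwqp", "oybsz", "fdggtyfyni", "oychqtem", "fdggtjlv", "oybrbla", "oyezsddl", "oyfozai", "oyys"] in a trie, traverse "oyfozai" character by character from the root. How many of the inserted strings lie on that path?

Traverse "oyfozai" character by character; count nodes along the way that are marked as word ends.
Prefixes of the query that are stored words: "oyfozai"
Count: 1

1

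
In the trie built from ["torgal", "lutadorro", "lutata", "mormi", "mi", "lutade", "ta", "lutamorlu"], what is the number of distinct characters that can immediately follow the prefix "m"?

2

Follow the path "m" to its node, then look at its outgoing edges.
Distinct next characters after "m": i, o.
That node has 2 child edges.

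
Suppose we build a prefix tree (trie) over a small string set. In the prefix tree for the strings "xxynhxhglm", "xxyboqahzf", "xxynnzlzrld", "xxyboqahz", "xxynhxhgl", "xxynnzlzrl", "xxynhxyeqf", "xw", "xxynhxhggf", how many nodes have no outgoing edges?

6

Leaves are exactly the stored words that no other stored word extends.
Those words: "xw", "xxyboqahzf", "xxynhxhggf", "xxynhxhglm", "xxynhxyeqf", "xxynnzlzrld"
Leaf count: 6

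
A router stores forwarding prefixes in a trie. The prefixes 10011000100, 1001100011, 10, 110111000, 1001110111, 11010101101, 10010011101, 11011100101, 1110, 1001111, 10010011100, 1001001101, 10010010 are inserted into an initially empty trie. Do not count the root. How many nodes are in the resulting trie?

For each word, the new-node count is its length minus the longest prefix already in the trie:
  "10011000100" → 11 new (1, 0, 0, 1, 1, 0, 0, 0, 1, 0, 0)
  "1001100011" → prefix "100110001" already present; 1 new (1)
  "10" → prefix "10" already present; 0 new (none)
  "110111000" → prefix "1" already present; 8 new (1, 0, 1, 1, 1, 0, 0, 0)
  "1001110111" → prefix "10011" already present; 5 new (1, 0, 1, 1, 1)
  "11010101101" → prefix "1101" already present; 7 new (0, 1, 0, 1, 1, 0, 1)
  "10010011101" → prefix "1001" already present; 7 new (0, 0, 1, 1, 1, 0, 1)
  "11011100101" → prefix "11011100" already present; 3 new (1, 0, 1)
  "1110" → prefix "11" already present; 2 new (1, 0)
  "1001111" → prefix "100111" already present; 1 new (1)
  "10010011100" → prefix "1001001110" already present; 1 new (0)
  "1001001101" → prefix "10010011" already present; 2 new (0, 1)
  "10010010" → prefix "1001001" already present; 1 new (0)
Total nodes = 11 + 1 + 0 + 8 + 5 + 7 + 7 + 3 + 2 + 1 + 1 + 2 + 1 = 49

49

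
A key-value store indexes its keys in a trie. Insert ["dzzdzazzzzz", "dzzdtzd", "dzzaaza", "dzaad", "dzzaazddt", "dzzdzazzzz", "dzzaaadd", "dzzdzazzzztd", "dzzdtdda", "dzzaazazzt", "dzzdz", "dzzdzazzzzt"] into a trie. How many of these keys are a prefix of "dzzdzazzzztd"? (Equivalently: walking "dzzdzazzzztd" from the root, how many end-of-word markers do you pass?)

Check each prefix of "dzzdzazzzztd" against the stored set — each match is an end-marker on the path.
Prefixes of the query that are stored words: "dzzdz", "dzzdzazzzz", "dzzdzazzzzt", "dzzdzazzzztd"
Count: 4

4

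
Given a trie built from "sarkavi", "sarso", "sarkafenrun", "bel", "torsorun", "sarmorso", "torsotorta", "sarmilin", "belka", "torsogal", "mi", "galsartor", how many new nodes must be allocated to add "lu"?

No existing word starts with "l", so every character of "lu" needs a new node.
2 − 0 = 2 new nodes.

2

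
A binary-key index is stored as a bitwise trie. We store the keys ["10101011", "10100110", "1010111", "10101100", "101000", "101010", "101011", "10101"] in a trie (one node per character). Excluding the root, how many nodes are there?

17

Trie structure (* marks end of a word):
(root)
└─ 1
   └─ 0
      └─ 1
         └─ 0
            ├─ 0
            │  ├─ 0 *
            │  └─ 1
            │     └─ 1
            │        └─ 0 *
            └─ 1 *
               ├─ 0 *
               │  └─ 1
               │     └─ 1 *
               └─ 1 *
                  ├─ 0
                  │  └─ 0 *
                  └─ 1 *
Counting every labelled node above: 17.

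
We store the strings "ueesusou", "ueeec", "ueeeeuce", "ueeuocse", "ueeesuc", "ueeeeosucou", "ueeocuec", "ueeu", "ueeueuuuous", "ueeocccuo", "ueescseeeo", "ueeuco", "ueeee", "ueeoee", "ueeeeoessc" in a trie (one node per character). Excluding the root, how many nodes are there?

58

Insert word by word; a character creates a node only if that edge doesn't already exist:
  "ueesusou" → 8 new (u, e, e, s, u, s, o, u)
  "ueeec" → prefix "uee" already present; 2 new (e, c)
  "ueeeeuce" → prefix "ueee" already present; 4 new (e, u, c, e)
  "ueeuocse" → prefix "uee" already present; 5 new (u, o, c, s, e)
  "ueeesuc" → prefix "ueee" already present; 3 new (s, u, c)
  "ueeeeosucou" → prefix "ueeee" already present; 6 new (o, s, u, c, o, u)
  "ueeocuec" → prefix "uee" already present; 5 new (o, c, u, e, c)
  "ueeu" → prefix "ueeu" already present; 0 new (none)
  "ueeueuuuous" → prefix "ueeu" already present; 7 new (e, u, u, u, o, u, s)
  "ueeocccuo" → prefix "ueeoc" already present; 4 new (c, c, u, o)
  "ueescseeeo" → prefix "uees" already present; 6 new (c, s, e, e, e, o)
  "ueeuco" → prefix "ueeu" already present; 2 new (c, o)
  "ueeee" → prefix "ueeee" already present; 0 new (none)
  "ueeoee" → prefix "ueeo" already present; 2 new (e, e)
  "ueeeeoessc" → prefix "ueeeeo" already present; 4 new (e, s, s, c)
Total nodes = 8 + 2 + 4 + 5 + 3 + 6 + 5 + 0 + 7 + 4 + 6 + 2 + 0 + 2 + 4 = 58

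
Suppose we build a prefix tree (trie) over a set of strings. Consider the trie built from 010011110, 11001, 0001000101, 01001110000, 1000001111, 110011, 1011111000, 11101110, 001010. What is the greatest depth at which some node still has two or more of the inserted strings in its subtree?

Equivalently: take the maximum, over all pairs, of their longest common prefix length.
e.g. "01001110000" and "010011110" share the prefix "0100111" of length 7; no pair shares a longer one.
Longest shared-prefix length: 7

7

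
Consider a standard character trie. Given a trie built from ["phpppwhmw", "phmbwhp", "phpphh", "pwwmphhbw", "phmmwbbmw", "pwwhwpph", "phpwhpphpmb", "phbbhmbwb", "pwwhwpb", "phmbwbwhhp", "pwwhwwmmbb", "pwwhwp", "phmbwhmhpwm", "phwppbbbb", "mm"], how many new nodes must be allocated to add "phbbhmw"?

1

The longest prefix of "phbbhmw" already in the trie is "phbbhm" (length 6).
So 7 − 6 = 1 new nodes.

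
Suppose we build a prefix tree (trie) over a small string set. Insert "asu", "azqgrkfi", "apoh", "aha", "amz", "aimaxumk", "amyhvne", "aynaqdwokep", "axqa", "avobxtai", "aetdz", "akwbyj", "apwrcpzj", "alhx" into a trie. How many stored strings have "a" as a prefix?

Traverse to the node for "a", then collect every word in that subtree.
Words under "a": aetdz, aha, aimaxumk, akwbyj, alhx, amyhvne, amz, apoh, apwrcpzj, asu, avobxtai, axqa, aynaqdwokep, azqgrkfi
Count: 14

14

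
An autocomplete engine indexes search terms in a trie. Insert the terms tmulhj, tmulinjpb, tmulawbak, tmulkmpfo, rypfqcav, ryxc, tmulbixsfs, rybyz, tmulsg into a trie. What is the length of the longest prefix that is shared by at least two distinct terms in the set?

Look for the deepest trie node that still has at least two words in its subtree.
"tmulawbak" and "tmulbixsfs" agree on "tmul" (4 characters) before diverging; nothing deeper is shared.
Longest shared-prefix length: 4

4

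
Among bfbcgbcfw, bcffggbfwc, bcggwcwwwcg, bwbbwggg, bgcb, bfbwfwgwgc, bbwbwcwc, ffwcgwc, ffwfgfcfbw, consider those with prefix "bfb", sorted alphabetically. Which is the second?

bfbwfwgwgc

DFS of the "bfb" subtree visits, in order: "bfbcgbcfw", "bfbwfwgwgc"
The 2nd is bfbwfwgwgc.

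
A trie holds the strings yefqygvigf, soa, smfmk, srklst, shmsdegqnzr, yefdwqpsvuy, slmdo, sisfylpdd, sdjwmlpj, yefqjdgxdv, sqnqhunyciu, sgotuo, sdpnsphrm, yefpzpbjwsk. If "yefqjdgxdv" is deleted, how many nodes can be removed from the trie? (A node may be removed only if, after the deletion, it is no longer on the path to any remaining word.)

6

Walk "yefqjdgxdv" from the leaf back toward the root, removing each node that no remaining word uses.
The suffix "jdgxdv" (6 nodes) is used only by "yefqjdgxdv"; the node for "yefq" still has the child "y", so pruning stops there.
Nodes removed: 6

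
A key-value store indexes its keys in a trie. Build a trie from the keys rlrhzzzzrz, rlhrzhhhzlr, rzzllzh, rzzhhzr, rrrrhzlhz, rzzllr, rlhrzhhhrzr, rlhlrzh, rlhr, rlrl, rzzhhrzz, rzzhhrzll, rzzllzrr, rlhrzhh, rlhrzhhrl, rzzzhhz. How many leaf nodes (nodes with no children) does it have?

A leaf is a node with no children — equivalently, the end of a word that is not a proper prefix of any other stored word.
Those words: "rlhlrzh", "rlhrzhhhrzr", "rlhrzhhhzlr", "rlhrzhhrl", "rlrhzzzzrz", "rlrl", "rrrrhzlhz", "rzzhhrzll", "rzzhhrzz", "rzzhhzr", "rzzllr", "rzzllzh", "rzzllzrr", "rzzzhhz"
Leaf count: 14

14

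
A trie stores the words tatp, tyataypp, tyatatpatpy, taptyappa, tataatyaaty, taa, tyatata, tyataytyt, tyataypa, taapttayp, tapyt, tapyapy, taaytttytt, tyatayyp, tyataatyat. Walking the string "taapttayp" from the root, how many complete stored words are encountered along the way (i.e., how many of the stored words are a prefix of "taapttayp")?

Walk "taapttayp" from the root; an end-of-word marker is hit whenever a stored word is a prefix of "taapttayp".
Prefixes of the query that are stored words: "taa", "taapttayp"
Count: 2

2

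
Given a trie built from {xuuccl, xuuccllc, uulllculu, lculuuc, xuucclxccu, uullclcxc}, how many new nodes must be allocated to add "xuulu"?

2

"xuu" is already a path in the trie; the remaining "lu" must be added.
So 5 − 3 = 2 new nodes.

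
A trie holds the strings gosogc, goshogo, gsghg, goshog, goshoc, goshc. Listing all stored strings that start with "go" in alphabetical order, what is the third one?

DFS of the "go" subtree visits, in order: "goshc", "goshoc", "goshog", "goshogo", "gosogc"
Position 3: goshog

goshog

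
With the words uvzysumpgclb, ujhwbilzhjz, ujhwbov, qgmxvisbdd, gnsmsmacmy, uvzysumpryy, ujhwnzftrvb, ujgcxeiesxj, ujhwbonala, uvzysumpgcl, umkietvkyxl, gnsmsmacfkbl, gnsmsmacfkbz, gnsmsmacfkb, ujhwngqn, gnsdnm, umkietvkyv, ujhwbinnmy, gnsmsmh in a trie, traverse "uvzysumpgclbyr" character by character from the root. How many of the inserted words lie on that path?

Traverse "uvzysumpgclbyr" character by character; count nodes along the way that are marked as word ends.
Prefixes of the query that are stored words: "uvzysumpgcl", "uvzysumpgclb"
Count: 2

2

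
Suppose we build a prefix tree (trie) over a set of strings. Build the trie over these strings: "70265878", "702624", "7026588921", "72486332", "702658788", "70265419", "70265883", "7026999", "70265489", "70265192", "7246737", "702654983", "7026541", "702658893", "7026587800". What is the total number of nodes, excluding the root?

44

Count nodes per top-level branch (shared prefixes stored once):
  '7'-branch (702624, 70265192, 7026541, 70265419, 70265489, 702654983, 70265878, 7026587800, 702658788, 70265883, 7026588921, 702658893, 7026999, 7246737, 72486332): 44 nodes
Sum: 44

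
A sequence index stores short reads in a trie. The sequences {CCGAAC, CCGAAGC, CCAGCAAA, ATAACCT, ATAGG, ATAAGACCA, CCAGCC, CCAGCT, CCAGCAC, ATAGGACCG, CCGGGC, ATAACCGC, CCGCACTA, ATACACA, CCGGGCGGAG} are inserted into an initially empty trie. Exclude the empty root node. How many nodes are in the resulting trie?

53

Insert word by word; a character creates a node only if that edge doesn't already exist:
  "CCGAAC" → 6 new (C, C, G, A, A, C)
  "CCGAAGC" → prefix "CCGAA" already present; 2 new (G, C)
  "CCAGCAAA" → prefix "CC" already present; 6 new (A, G, C, A, A, A)
  "ATAACCT" → 7 new (A, T, A, A, C, C, T)
  "ATAGG" → prefix "ATA" already present; 2 new (G, G)
  "ATAAGACCA" → prefix "ATAA" already present; 5 new (G, A, C, C, A)
  "CCAGCC" → prefix "CCAGC" already present; 1 new (C)
  "CCAGCT" → prefix "CCAGC" already present; 1 new (T)
  "CCAGCAC" → prefix "CCAGCA" already present; 1 new (C)
  "ATAGGACCG" → prefix "ATAGG" already present; 4 new (A, C, C, G)
  "CCGGGC" → prefix "CCG" already present; 3 new (G, G, C)
  "ATAACCGC" → prefix "ATAACC" already present; 2 new (G, C)
  "CCGCACTA" → prefix "CCG" already present; 5 new (C, A, C, T, A)
  "ATACACA" → prefix "ATA" already present; 4 new (C, A, C, A)
  "CCGGGCGGAG" → prefix "CCGGGC" already present; 4 new (G, G, A, G)
Total nodes = 6 + 2 + 6 + 7 + 2 + 5 + 1 + 1 + 1 + 4 + 3 + 2 + 5 + 4 + 4 = 53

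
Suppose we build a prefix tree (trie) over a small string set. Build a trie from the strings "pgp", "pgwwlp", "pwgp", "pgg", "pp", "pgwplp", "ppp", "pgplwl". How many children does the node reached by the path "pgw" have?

Follow the path "pgw" to its node, then look at its outgoing edges.
Distinct next characters after "pgw": p, w.
That node has 2 child edges.

2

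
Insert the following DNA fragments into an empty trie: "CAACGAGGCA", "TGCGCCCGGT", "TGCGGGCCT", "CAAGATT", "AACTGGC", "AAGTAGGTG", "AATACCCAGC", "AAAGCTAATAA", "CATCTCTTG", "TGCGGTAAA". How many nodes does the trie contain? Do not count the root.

71

Insert word by word; a character creates a node only if that edge doesn't already exist:
  "CAACGAGGCA" → 10 new (C, A, A, C, G, A, G, G, C, A)
  "TGCGCCCGGT" → 10 new (T, G, C, G, C, C, C, G, G, T)
  "TGCGGGCCT" → prefix "TGCG" already present; 5 new (G, G, C, C, T)
  "CAAGATT" → prefix "CAA" already present; 4 new (G, A, T, T)
  "AACTGGC" → 7 new (A, A, C, T, G, G, C)
  "AAGTAGGTG" → prefix "AA" already present; 7 new (G, T, A, G, G, T, G)
  "AATACCCAGC" → prefix "AA" already present; 8 new (T, A, C, C, C, A, G, C)
  "AAAGCTAATAA" → prefix "AA" already present; 9 new (A, G, C, T, A, A, T, A, A)
  "CATCTCTTG" → prefix "CA" already present; 7 new (T, C, T, C, T, T, G)
  "TGCGGTAAA" → prefix "TGCGG" already present; 4 new (T, A, A, A)
Total nodes = 10 + 10 + 5 + 4 + 7 + 7 + 8 + 9 + 7 + 4 = 71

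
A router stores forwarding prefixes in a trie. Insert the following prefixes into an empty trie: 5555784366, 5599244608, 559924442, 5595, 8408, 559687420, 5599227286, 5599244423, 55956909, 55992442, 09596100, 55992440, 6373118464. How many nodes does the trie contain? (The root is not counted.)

61

Insert word by word; a character creates a node only if that edge doesn't already exist:
  "5555784366" → 10 new (5, 5, 5, 5, 7, 8, 4, 3, 6, 6)
  "5599244608" → prefix "55" already present; 8 new (9, 9, 2, 4, 4, 6, 0, 8)
  "559924442" → prefix "5599244" already present; 2 new (4, 2)
  "5595" → prefix "559" already present; 1 new (5)
  "8408" → 4 new (8, 4, 0, 8)
  "559687420" → prefix "559" already present; 6 new (6, 8, 7, 4, 2, 0)
  "5599227286" → prefix "55992" already present; 5 new (2, 7, 2, 8, 6)
  "5599244423" → prefix "559924442" already present; 1 new (3)
  "55956909" → prefix "5595" already present; 4 new (6, 9, 0, 9)
  "55992442" → prefix "5599244" already present; 1 new (2)
  "09596100" → 8 new (0, 9, 5, 9, 6, 1, 0, 0)
  "55992440" → prefix "5599244" already present; 1 new (0)
  "6373118464" → 10 new (6, 3, 7, 3, 1, 1, 8, 4, 6, 4)
Total nodes = 10 + 8 + 2 + 1 + 4 + 6 + 5 + 1 + 4 + 1 + 8 + 1 + 10 = 61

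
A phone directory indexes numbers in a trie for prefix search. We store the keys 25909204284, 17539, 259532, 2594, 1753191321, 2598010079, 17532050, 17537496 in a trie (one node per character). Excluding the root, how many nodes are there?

41

For each word, the new-node count is its length minus the longest prefix already in the trie:
  "25909204284" → 11 new (2, 5, 9, 0, 9, 2, 0, 4, 2, 8, 4)
  "17539" → 5 new (1, 7, 5, 3, 9)
  "259532" → prefix "259" already present; 3 new (5, 3, 2)
  "2594" → prefix "259" already present; 1 new (4)
  "1753191321" → prefix "1753" already present; 6 new (1, 9, 1, 3, 2, 1)
  "2598010079" → prefix "259" already present; 7 new (8, 0, 1, 0, 0, 7, 9)
  "17532050" → prefix "1753" already present; 4 new (2, 0, 5, 0)
  "17537496" → prefix "1753" already present; 4 new (7, 4, 9, 6)
Total nodes = 11 + 5 + 3 + 1 + 6 + 7 + 4 + 4 = 41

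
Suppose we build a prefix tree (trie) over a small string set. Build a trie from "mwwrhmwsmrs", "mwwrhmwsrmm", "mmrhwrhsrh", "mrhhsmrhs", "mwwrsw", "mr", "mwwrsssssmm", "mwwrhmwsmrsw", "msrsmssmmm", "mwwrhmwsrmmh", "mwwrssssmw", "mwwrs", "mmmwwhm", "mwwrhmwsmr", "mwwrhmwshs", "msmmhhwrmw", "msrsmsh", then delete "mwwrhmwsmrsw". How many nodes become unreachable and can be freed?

A node on "mwwrhmwsmrsw"'s path can go only if nothing else ends at it or branches off below it.
The suffix "w" (1 node) is used only by "mwwrhmwsmrsw"; "mwwrhmwsmrs" is itself a stored word, so pruning stops there.
Nodes removed: 1

1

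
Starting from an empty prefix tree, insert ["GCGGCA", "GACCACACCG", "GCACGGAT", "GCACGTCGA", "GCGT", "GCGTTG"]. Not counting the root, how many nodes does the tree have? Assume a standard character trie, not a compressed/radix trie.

Trace insertions, counting only characters that open a new branch:
  "GCGGCA" → 6 new (G, C, G, G, C, A)
  "GACCACACCG" → prefix "G" already present; 9 new (A, C, C, A, C, A, C, C, G)
  "GCACGGAT" → prefix "GC" already present; 6 new (A, C, G, G, A, T)
  "GCACGTCGA" → prefix "GCACG" already present; 4 new (T, C, G, A)
  "GCGT" → prefix "GCG" already present; 1 new (T)
  "GCGTTG" → prefix "GCGT" already present; 2 new (T, G)
Total nodes = 6 + 9 + 6 + 4 + 1 + 2 = 28

28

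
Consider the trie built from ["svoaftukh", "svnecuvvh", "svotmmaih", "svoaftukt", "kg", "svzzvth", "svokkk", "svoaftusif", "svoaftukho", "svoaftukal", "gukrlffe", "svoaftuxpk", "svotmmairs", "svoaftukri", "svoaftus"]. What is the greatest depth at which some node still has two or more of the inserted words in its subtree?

The deepest shared node is where two words last agree before diverging.
e.g. "svoaftukh" and "svoaftukho" share the prefix "svoaftukh" of length 9; no pair shares a longer one.
Longest shared-prefix length: 9

9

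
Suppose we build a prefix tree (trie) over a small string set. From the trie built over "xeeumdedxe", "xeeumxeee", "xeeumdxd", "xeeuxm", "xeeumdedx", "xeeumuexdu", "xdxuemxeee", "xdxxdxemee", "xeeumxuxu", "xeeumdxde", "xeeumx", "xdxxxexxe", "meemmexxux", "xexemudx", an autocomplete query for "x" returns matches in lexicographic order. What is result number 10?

xeeumxeee

Words with prefix "x", in lexicographic order: "xdxuemxeee", "xdxxdxemee", "xdxxxexxe", "xeeumdedx", "xeeumdedxe", "xeeumdxd", "xeeumdxde", "xeeumuexdu", "xeeumx", "xeeumxeee", "xeeumxuxu", "xeeuxm", "xexemudx"
The 10th is xeeumxeee.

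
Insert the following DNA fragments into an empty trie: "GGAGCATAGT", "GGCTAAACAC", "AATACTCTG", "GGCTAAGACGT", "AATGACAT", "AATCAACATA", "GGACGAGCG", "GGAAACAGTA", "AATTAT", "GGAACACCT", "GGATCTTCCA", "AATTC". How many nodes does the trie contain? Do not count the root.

73

Insert word by word; a character creates a node only if that edge doesn't already exist:
  "GGAGCATAGT" → 10 new (G, G, A, G, C, A, T, A, G, T)
  "GGCTAAACAC" → prefix "GG" already present; 8 new (C, T, A, A, A, C, A, C)
  "AATACTCTG" → 9 new (A, A, T, A, C, T, C, T, G)
  "GGCTAAGACGT" → prefix "GGCTAA" already present; 5 new (G, A, C, G, T)
  "AATGACAT" → prefix "AAT" already present; 5 new (G, A, C, A, T)
  "AATCAACATA" → prefix "AAT" already present; 7 new (C, A, A, C, A, T, A)
  "GGACGAGCG" → prefix "GGA" already present; 6 new (C, G, A, G, C, G)
  "GGAAACAGTA" → prefix "GGA" already present; 7 new (A, A, C, A, G, T, A)
  "AATTAT" → prefix "AAT" already present; 3 new (T, A, T)
  "GGAACACCT" → prefix "GGAA" already present; 5 new (C, A, C, C, T)
  "GGATCTTCCA" → prefix "GGA" already present; 7 new (T, C, T, T, C, C, A)
  "AATTC" → prefix "AATT" already present; 1 new (C)
Total nodes = 10 + 8 + 9 + 5 + 5 + 7 + 6 + 7 + 3 + 5 + 7 + 1 = 73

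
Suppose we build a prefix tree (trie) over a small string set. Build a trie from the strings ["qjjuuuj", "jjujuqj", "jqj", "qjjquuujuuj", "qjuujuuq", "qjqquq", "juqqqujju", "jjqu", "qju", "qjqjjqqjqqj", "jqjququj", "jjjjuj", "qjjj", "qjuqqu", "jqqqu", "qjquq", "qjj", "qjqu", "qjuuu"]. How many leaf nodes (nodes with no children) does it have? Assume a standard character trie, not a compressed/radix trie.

A leaf is a node with no children — equivalently, the end of a word that is not a proper prefix of any other stored word.
Those words: "jjjjuj", "jjqu", "jjujuqj", "jqjququj", "jqqqu", "juqqqujju", "qjjj", "qjjquuujuuj", "qjjuuuj", "qjqjjqqjqqj", "qjqquq", "qjquq", "qjuqqu", "qjuujuuq", "qjuuu"
Leaf count: 15

15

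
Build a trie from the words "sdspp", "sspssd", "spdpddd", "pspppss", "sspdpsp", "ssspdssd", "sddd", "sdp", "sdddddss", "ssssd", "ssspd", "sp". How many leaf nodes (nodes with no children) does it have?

9

Leaves are exactly the stored words that no other stored word extends.
Those words: "pspppss", "sdddddss", "sdp", "sdspp", "spdpddd", "sspdpsp", "sspssd", "ssspdssd", "ssssd"
Leaf count: 9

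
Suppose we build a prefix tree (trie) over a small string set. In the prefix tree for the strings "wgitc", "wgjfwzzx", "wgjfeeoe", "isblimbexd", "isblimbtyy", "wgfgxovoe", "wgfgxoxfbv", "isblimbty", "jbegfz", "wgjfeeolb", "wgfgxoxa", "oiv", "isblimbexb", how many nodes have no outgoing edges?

12

Leaves are exactly the stored words that no other stored word extends.
Those words: "isblimbexb", "isblimbexd", "isblimbtyy", "jbegfz", "oiv", "wgfgxovoe", "wgfgxoxa", "wgfgxoxfbv", "wgitc", "wgjfeeoe", "wgjfeeolb", "wgjfwzzx"
Leaf count: 12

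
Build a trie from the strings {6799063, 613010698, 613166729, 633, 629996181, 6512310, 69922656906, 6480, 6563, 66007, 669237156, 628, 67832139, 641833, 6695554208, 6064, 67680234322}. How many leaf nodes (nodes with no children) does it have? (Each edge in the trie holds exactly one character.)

Leaves are exactly the stored words that no other stored word extends.
Those words: "6064", "613010698", "613166729", "628", "629996181", "633", "641833", "6480", "6512310", "6563", "66007", "669237156", "6695554208", "67680234322", "67832139", "6799063", "69922656906"
Leaf count: 17

17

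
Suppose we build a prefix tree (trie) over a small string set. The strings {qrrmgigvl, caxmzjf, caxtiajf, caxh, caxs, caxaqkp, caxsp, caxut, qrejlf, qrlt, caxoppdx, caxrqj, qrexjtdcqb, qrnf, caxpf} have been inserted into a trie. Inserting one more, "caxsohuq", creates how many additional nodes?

Walking "caxsohuq" from the root, the first 4 characters ("caxs") follow existing edges; "o" is the first miss.
So 8 − 4 = 4 new nodes.

4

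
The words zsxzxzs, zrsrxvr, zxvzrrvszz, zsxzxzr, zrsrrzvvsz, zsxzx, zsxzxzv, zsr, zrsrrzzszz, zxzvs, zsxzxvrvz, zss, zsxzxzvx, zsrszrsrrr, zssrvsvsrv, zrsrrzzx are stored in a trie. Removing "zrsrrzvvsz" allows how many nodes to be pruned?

After clearing the end-marker at "zrsrrzvvsz", prune upward until reaching a node still needed by another word.
The suffix "vvsz" (4 nodes) is used only by "zrsrrzvvsz"; the node for "zrsrrz" still has the child "z", so pruning stops there.
Nodes removed: 4

4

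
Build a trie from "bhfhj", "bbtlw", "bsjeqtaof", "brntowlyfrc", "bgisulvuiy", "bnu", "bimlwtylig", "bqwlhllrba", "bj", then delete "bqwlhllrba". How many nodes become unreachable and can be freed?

9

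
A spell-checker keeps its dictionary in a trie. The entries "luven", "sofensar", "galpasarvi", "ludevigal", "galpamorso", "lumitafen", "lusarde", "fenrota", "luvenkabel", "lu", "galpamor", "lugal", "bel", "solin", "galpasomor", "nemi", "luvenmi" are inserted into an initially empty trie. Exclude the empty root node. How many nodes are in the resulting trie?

78

Count nodes per top-level branch (shared prefixes stored once):
  'b'-branch (bel): 3 nodes
  'f'-branch (fenrota): 7 nodes
  'g'-branch (galpamor, galpamorso, galpasarvi, galpasomor): 19 nodes
  'l'-branch (lu, ludevigal, lugal, lumitafen, lusarde, luven, luvenkabel, luvenmi): 34 nodes
  'n'-branch (nemi): 4 nodes
  's'-branch (sofensar, solin): 11 nodes
Sum: 78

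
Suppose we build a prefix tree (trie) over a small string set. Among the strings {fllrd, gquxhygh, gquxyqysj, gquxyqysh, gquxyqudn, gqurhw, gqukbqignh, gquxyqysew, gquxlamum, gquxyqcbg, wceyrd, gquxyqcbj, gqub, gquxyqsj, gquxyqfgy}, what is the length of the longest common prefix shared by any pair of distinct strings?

Equivalently: take the maximum, over all pairs, of their longest common prefix length.
e.g. "gquxyqcbg" and "gquxyqcbj" share the prefix "gquxyqcb" of length 8; no pair shares a longer one.
Longest shared-prefix length: 8

8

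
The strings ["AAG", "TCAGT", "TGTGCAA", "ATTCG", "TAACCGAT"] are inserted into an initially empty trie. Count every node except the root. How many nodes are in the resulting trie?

Trace insertions, counting only characters that open a new branch:
  "AAG" → 3 new (A, A, G)
  "TCAGT" → 5 new (T, C, A, G, T)
  "TGTGCAA" → prefix "T" already present; 6 new (G, T, G, C, A, A)
  "ATTCG" → prefix "A" already present; 4 new (T, T, C, G)
  "TAACCGAT" → prefix "T" already present; 7 new (A, A, C, C, G, A, T)
Total nodes = 3 + 5 + 6 + 4 + 7 = 25

25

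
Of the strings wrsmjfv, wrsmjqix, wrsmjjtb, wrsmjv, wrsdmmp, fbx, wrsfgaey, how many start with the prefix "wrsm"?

4

Traverse to the node for "wrsm", then collect every word in that subtree.
Matches: "wrsmjfv", "wrsmjjtb", "wrsmjqix", "wrsmjv"
Count: 4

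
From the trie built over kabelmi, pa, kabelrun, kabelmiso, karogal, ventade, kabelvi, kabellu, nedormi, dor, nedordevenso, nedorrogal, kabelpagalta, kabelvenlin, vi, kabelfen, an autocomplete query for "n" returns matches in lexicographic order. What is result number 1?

nedordevenso

Words with prefix "n", in lexicographic order: "nedordevenso", "nedormi", "nedorrogal"
The 1st is nedordevenso.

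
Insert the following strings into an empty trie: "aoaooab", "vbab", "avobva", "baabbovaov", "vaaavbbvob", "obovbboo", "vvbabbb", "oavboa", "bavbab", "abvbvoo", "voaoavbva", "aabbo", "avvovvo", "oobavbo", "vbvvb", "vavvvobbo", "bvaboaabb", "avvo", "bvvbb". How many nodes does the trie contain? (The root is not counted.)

108

For each word, the new-node count is its length minus the longest prefix already in the trie:
  "aoaooab" → 7 new (a, o, a, o, o, a, b)
  "vbab" → 4 new (v, b, a, b)
  "avobva" → prefix "a" already present; 5 new (v, o, b, v, a)
  "baabbovaov" → 10 new (b, a, a, b, b, o, v, a, o, v)
  "vaaavbbvob" → prefix "v" already present; 9 new (a, a, a, v, b, b, v, o, b)
  "obovbboo" → 8 new (o, b, o, v, b, b, o, o)
  "vvbabbb" → prefix "v" already present; 6 new (v, b, a, b, b, b)
  "oavboa" → prefix "o" already present; 5 new (a, v, b, o, a)
  "bavbab" → prefix "ba" already present; 4 new (v, b, a, b)
  "abvbvoo" → prefix "a" already present; 6 new (b, v, b, v, o, o)
  "voaoavbva" → prefix "v" already present; 8 new (o, a, o, a, v, b, v, a)
  "aabbo" → prefix "a" already present; 4 new (a, b, b, o)
  "avvovvo" → prefix "av" already present; 5 new (v, o, v, v, o)
  "oobavbo" → prefix "o" already present; 6 new (o, b, a, v, b, o)
  "vbvvb" → prefix "vb" already present; 3 new (v, v, b)
  "vavvvobbo" → prefix "va" already present; 7 new (v, v, v, o, b, b, o)
  "bvaboaabb" → prefix "b" already present; 8 new (v, a, b, o, a, a, b, b)
  "avvo" → prefix "avvo" already present; 0 new (none)
  "bvvbb" → prefix "bv" already present; 3 new (v, b, b)
Total nodes = 7 + 4 + 5 + 10 + 9 + 8 + 6 + 5 + 4 + 6 + 8 + 4 + 5 + 6 + 3 + 7 + 8 + 0 + 3 = 108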